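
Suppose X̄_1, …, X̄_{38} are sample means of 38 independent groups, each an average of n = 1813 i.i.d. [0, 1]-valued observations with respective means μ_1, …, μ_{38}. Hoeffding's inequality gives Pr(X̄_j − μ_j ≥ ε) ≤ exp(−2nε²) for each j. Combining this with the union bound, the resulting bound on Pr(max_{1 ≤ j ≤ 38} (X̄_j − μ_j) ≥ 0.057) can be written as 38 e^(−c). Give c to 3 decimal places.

11.781

Union bound over the 38 events: Pr(max_{1 ≤ j ≤ 38} (X̄_j − μ_j) ≥ 0.057) ≤ 38·exp(−2nε²) = 38 exp(−2·1813·0.057²).
So c = 2·1813·0.057² = 11.7809.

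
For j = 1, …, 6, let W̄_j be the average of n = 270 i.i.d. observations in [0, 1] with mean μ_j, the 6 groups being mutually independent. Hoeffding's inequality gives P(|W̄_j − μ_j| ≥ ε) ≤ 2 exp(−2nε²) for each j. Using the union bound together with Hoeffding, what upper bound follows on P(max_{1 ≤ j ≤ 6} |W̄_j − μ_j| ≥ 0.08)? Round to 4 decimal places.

Per-experiment Hoeffding bound: 2·exp(−2·270·0.08²) = 2·exp(−3.45600) = 0.063111.
Union bound over 6 events: 6·0.063111 = 0.37867.

0.3787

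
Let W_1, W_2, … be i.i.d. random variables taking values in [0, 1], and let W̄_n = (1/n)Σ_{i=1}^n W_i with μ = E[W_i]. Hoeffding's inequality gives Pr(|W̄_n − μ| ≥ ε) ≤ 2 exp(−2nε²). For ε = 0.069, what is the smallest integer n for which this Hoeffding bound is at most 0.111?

304

Require 2·exp(−2nε²) ≤ 0.111, i.e. 2nε² ≥ ln(2/0.111) = 2.891372.
So n ≥ 2.891372 / (2·0.069²) = 303.652.
The smallest integer n is 304.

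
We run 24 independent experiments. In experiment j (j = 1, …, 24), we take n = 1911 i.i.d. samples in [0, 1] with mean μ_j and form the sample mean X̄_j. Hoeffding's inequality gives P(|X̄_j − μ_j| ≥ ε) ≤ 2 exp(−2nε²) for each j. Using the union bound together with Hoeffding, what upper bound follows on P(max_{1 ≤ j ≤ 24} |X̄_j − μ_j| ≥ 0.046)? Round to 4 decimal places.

0.0148

Per-experiment Hoeffding bound: 2·exp(−2·1911·0.046²) = 2·exp(−8.08735) = 0.00061481.
Union bound over 24 events: 24·0.00061481 = 0.01476.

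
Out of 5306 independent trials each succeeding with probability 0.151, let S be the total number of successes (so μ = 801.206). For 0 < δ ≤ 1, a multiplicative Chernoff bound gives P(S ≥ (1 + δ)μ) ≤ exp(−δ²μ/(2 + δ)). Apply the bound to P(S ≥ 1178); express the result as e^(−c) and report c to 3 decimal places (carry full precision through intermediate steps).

Write 1178 = (1 + δ)μ, so δ = 1178/801.206 − 1 = 0.4702835…
Then the exponent is δ²μ/(2 + δ) = (1178 − μ)² / (μ·(2 + δ)) = 71.732664.

71.733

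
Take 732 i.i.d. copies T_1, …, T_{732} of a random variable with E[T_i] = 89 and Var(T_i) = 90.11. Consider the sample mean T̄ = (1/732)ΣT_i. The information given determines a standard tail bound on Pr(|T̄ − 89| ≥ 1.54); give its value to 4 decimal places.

With mean and variance of each term known, Chebyshev's inequality bounds the deviation of the sum (or sample mean).
Var(T̄) = Var(T_i)/n = 90.11/732 = 0.1231.
Chebyshev: Pr(|T̄ − 89| ≥ 1.54) ≤ Var(T̄)/(1.54)² = 90.11/(732·1.54²) = 0.0519.

0.0519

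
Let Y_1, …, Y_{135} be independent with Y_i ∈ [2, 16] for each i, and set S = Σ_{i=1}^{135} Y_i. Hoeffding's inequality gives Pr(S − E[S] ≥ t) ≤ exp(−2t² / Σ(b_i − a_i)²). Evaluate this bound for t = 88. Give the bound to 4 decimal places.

Σ(b_i − a_i)² = 135·(14)² = 26460.
Exponent = 2·88²/26460 = 0.5853.
Bound = exp(−0.5853) = 0.55692.

0.5569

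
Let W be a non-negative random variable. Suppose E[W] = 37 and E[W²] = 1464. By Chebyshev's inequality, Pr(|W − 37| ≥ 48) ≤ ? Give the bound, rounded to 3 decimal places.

Var(W) = E[W²] − (E[W])² = 1464 − 1369 = 95.
Chebyshev's inequality: Pr(|W − μ| ≥ t) ≤ Var(W)/t² = 95/2304 = 0.0412.

0.041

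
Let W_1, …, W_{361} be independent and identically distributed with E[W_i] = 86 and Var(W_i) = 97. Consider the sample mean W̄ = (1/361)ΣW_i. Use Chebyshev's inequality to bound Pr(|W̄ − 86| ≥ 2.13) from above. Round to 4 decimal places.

Var(W̄) = Var(W_i)/n = 97/361 = 0.2687.
Chebyshev: Pr(|W̄ − 86| ≥ 2.13) ≤ Var(W̄)/(2.13)² = 97/(361·2.13²) = 0.0592.

0.0592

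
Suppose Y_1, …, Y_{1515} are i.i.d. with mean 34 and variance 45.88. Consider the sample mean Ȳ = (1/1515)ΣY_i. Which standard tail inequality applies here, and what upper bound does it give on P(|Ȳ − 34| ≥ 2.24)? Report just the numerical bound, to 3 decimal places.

With mean and variance of each term known, Chebyshev's inequality bounds the deviation of the sum (or sample mean).
Var(Ȳ) = Var(Y_i)/n = 45.88/1515 = 0.030284.
Chebyshev: P(|Ȳ − 34| ≥ 2.24) ≤ Var(Ȳ)/(2.24)² = 45.88/(1515·2.24²) = 0.0060.

0.006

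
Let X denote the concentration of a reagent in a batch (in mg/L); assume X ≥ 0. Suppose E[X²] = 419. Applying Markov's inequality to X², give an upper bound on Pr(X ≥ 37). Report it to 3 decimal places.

0.306

Since X ≥ 0, the event {X ≥ 37} is the same as {X² ≥ 1369}.
Markov's inequality applied to X² gives Pr(X² ≥ 1369) ≤ E[X²]/1369 = 419/1369 = 0.3061.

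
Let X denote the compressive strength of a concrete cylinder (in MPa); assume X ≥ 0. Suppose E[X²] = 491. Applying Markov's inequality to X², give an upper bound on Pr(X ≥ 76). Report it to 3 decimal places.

Since X ≥ 0, the event {X ≥ 76} is the same as {X² ≥ 5776}.
Markov's inequality applied to X² gives Pr(X² ≥ 5776) ≤ E[X²]/5776 = 491/5776 = 0.0850.

0.085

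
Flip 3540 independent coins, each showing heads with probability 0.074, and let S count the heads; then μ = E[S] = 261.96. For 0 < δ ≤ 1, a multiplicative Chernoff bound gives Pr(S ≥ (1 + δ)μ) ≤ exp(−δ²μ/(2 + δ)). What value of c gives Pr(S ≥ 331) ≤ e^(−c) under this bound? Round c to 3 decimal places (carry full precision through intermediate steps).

8.039

Write 331 = (1 + δ)μ, so δ = 331/261.96 − 1 = 0.2635517…
Then the exponent is δ²μ/(2 + δ) = (331 − μ)² / (μ·(2 + δ)) = 8.038521.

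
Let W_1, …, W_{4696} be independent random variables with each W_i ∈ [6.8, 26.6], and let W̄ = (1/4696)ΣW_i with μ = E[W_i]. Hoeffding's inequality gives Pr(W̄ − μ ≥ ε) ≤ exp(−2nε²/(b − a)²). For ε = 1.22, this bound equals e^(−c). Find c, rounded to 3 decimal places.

c = 2nε²/(b − a)² = 2·4696·1.22² / 19.8² = 35.6572.

35.657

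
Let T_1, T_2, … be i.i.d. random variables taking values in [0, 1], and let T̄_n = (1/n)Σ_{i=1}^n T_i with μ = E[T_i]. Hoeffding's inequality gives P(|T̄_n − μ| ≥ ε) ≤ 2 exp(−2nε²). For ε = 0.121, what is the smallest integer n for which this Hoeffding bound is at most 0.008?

Require 2·exp(−2nε²) ≤ 0.008, i.e. 2nε² ≥ ln(2/0.008) = 5.521461.
So n ≥ 5.521461 / (2·0.121²) = 188.562.
The smallest integer n is 189.

189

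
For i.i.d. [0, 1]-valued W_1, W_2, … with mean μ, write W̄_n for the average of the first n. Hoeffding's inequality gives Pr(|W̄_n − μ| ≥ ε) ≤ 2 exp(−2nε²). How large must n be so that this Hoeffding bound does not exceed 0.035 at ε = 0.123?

134

Require 2·exp(−2nε²) ≤ 0.035, i.e. 2nε² ≥ ln(2/0.035) = 4.045554.
So n ≥ 4.045554 / (2·0.123²) = 133.702.
The smallest integer n is 134.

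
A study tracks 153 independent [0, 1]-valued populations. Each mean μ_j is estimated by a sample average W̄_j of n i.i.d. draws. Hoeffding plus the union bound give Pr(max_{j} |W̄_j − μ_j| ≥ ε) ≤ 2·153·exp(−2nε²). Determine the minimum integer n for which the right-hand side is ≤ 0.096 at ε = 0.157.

164

Need 2·153·exp(−2nε²) ≤ 0.096, i.e. exp(−2nε²) ≤ 0.096/306.
So 2nε² ≥ ln(306/0.096) = 8.066992.
Hence n ≥ 8.066992/(2·0.157²) = 163.637.
The smallest integer n is 164.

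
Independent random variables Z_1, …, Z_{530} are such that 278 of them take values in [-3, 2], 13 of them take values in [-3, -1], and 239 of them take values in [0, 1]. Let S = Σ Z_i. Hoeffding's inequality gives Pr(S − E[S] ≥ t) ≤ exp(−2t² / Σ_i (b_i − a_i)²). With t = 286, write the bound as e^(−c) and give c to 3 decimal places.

Σ(b_i − a_i)² = 278·5² + 13·2² + 239·1² = 7241.
c = 2t² / 7241 = 2·286² / 7241 = 22.5925.

22.592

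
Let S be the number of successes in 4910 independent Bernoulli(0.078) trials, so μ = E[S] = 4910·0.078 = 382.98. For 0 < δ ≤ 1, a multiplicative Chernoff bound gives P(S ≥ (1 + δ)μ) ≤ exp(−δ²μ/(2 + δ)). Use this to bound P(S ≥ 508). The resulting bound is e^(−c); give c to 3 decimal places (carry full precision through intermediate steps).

Write 508 = (1 + δ)μ, so δ = 508/382.98 − 1 = 0.32644…
Then the exponent is δ²μ/(2 + δ) = (508 − μ)² / (μ·(2 + δ)) = 17.542482.

17.542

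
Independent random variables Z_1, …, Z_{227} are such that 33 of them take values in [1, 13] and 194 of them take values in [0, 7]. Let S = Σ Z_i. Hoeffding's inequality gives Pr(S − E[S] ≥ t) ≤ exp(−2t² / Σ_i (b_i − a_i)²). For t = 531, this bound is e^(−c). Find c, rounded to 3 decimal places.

Σ(b_i − a_i)² = 33·12² + 194·7² = 14258.
c = 2t² / 14258 = 2·531² / 14258 = 39.5513.

39.551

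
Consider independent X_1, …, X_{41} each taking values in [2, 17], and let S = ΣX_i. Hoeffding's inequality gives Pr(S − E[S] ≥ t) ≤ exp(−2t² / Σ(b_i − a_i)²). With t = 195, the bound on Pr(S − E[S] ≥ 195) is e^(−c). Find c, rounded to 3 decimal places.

8.244

Σ(b_i − a_i)² = 41·(15)² = 9225.
c = 2t²/9225 = 2·195²/9225 = 8.2439.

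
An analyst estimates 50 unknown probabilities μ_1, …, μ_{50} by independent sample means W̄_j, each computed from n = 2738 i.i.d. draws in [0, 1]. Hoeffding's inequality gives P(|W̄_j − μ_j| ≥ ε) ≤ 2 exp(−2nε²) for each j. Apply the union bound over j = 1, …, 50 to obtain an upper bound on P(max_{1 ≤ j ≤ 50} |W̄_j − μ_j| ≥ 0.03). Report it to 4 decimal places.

Per-experiment Hoeffding bound: 2·exp(−2·2738·0.03²) = 2·exp(−4.92840) = 0.014476.
Union bound over 50 events: 50·0.014476 = 0.72381.

0.7238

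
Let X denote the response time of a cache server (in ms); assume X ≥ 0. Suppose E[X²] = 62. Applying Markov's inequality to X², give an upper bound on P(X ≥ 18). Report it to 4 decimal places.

Since X ≥ 0, the event {X ≥ 18} is the same as {X² ≥ 324}.
Markov's inequality applied to X² gives P(X² ≥ 324) ≤ E[X²]/324 = 62/324 = 0.1914.

0.1914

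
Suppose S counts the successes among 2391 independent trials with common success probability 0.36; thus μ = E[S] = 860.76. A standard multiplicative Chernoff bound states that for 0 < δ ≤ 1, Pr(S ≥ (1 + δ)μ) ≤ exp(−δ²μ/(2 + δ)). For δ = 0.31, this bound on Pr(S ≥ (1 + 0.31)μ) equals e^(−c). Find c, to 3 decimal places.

35.809

c = δ²μ/(2 + δ) = 0.31²·860.76/(2 + 0.31) = 35.8091.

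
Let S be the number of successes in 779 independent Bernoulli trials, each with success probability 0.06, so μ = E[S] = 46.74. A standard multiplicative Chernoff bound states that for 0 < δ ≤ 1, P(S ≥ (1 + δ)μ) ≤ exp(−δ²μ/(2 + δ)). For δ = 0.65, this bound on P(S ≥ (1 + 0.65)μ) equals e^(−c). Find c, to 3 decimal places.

7.452

c = δ²μ/(2 + δ) = 0.65²·46.74/(2 + 0.65) = 7.4519.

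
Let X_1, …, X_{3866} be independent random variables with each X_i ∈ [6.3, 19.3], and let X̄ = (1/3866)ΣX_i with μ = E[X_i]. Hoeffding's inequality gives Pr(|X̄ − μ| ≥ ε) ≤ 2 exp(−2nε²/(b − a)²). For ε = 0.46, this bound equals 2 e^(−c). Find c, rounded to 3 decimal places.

9.681

c = 2nε²/(b − a)² = 2·3866·0.46² / 13² = 9.6810.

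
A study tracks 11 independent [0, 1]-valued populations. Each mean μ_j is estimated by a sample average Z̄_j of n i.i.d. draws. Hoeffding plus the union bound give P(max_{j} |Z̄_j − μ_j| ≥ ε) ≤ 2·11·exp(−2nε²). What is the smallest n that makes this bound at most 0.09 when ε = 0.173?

Need 2·11·exp(−2nε²) ≤ 0.09, i.e. exp(−2nε²) ≤ 0.09/22.
So 2nε² ≥ ln(22/0.09) = 5.498988.
Hence n ≥ 5.498988/(2·0.173²) = 91.867.
The smallest integer n is 92.

92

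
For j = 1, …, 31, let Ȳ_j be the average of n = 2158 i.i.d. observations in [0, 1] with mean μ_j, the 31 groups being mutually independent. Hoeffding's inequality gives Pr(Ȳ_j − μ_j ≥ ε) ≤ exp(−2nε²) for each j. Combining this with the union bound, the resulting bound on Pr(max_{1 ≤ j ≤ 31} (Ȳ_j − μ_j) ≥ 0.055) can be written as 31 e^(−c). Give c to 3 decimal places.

Union bound over the 31 events: Pr(max_{1 ≤ j ≤ 31} (Ȳ_j − μ_j) ≥ 0.055) ≤ 31·exp(−2nε²) = 31 exp(−2·2158·0.055²).
So c = 2·2158·0.055² = 13.0559.

13.056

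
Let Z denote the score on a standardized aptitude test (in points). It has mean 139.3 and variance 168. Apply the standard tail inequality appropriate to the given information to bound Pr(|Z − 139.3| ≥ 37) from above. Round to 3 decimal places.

0.123

Mean and variance are known, so Chebyshev's inequality applies.
Chebyshev: Pr(|Z − μ| ≥ t) ≤ Var(Z)/t².
Bound = 168 / 1369 = 0.1227.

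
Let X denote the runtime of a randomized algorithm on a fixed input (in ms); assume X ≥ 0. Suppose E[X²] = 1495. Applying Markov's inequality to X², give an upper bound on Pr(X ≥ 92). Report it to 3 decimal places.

0.177

Since X ≥ 0, the event {X ≥ 92} is the same as {X² ≥ 8464}.
Markov's inequality applied to X² gives Pr(X² ≥ 8464) ≤ E[X²]/8464 = 1495/8464 = 0.1766.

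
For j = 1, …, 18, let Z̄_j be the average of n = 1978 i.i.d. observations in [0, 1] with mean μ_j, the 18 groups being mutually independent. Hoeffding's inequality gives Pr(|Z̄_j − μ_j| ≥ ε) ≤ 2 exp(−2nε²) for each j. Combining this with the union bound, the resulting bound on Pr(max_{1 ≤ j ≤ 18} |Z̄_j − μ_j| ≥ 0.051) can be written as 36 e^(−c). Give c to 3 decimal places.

Union bound over the 18 events: Pr(max_{1 ≤ j ≤ 18} |Z̄_j − μ_j| ≥ 0.051) ≤ 18·2·exp(−2nε²) = 36 exp(−2·1978·0.051²).
So c = 2·1978·0.051² = 10.2896.

10.290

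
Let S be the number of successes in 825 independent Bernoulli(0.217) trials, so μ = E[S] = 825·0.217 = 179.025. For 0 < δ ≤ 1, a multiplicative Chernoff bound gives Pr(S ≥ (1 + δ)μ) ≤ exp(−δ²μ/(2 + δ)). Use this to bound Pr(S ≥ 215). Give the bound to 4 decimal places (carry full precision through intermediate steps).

Write 215 = (1 + δ)μ, so δ = 215/179.025 − 1 = 0.2009496…
Then the exponent is δ²μ/(2 + δ) = (215 − μ)² / (μ·(2 + δ)) = 3.284565.
Bound = exp(−3.284565) = 0.03746.

0.0375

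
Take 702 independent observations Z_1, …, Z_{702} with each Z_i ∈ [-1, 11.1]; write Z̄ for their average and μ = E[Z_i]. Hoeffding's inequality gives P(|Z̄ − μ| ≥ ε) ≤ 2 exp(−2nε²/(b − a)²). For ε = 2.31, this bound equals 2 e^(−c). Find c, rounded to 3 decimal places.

c = 2nε²/(b − a)² = 2·702·2.31² / 12.1² = 51.1706.

51.171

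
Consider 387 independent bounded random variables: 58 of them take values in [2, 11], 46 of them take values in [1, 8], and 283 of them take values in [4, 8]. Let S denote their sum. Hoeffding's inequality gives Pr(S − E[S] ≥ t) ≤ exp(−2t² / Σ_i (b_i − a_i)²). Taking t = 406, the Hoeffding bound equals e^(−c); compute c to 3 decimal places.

Σ(b_i − a_i)² = 58·9² + 46·7² + 283·4² = 11480.
c = 2t² / 11480 = 2·406² / 11480 = 28.7171.

28.717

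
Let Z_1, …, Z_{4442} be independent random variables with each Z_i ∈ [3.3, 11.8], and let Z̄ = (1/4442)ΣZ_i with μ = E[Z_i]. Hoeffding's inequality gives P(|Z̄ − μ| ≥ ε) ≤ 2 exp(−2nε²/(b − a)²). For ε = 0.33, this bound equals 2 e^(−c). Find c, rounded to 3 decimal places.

13.391

c = 2nε²/(b − a)² = 2·4442·0.33² / 8.5² = 13.3906.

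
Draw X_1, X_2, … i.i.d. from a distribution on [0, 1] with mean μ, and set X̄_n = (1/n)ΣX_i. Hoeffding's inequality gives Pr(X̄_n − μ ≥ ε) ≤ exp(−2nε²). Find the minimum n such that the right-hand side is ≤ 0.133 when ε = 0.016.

3941

Require exp(−2nε²) ≤ 0.133, i.e. 2nε² ≥ ln(1/0.133) = 2.017406.
So n ≥ 2.017406 / (2·0.016²) = 3940.246.
The smallest integer n is 3941.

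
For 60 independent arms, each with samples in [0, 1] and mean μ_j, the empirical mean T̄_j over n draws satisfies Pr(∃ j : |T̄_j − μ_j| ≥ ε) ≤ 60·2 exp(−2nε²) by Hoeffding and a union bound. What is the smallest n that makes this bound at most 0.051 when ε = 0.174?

Need 2·60·exp(−2nε²) ≤ 0.051, i.e. exp(−2nε²) ≤ 0.051/120.
So 2nε² ≥ ln(120/0.051) = 7.763421.
Hence n ≥ 7.763421/(2·0.174²) = 128.211.
The smallest integer n is 129.

129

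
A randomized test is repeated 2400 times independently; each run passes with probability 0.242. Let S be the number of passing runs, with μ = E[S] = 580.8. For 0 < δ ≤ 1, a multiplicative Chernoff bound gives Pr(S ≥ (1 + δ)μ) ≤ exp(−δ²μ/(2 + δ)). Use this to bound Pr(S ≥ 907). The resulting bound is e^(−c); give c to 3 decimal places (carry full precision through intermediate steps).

71.519

Write 907 = (1 + δ)μ, so δ = 907/580.8 − 1 = 0.5616391…
Then the exponent is δ²μ/(2 + δ) = (907 − μ)² / (μ·(2 + δ)) = 71.519317.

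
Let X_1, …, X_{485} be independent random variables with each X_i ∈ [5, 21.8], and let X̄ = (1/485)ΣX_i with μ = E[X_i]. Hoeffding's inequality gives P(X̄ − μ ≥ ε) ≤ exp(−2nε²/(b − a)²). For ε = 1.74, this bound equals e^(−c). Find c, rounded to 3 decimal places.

c = 2nε²/(b − a)² = 2·485·1.74² / 16.8² = 10.4052.

10.405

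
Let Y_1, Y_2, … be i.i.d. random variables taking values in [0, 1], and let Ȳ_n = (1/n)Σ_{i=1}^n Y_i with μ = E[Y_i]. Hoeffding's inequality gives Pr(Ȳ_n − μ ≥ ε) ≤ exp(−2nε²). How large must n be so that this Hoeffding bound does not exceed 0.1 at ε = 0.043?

623

Require exp(−2nε²) ≤ 0.1, i.e. 2nε² ≥ ln(1/0.1) = 2.302585.
So n ≥ 2.302585 / (2·0.043²) = 622.657.
The smallest integer n is 623.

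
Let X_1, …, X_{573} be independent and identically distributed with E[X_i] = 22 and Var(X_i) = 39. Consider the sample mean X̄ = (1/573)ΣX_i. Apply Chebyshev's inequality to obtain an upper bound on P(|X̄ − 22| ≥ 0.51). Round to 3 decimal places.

0.262

Var(X̄) = Var(X_i)/n = 39/573 = 0.068063.
Chebyshev: P(|X̄ − 22| ≥ 0.51) ≤ Var(X̄)/(0.51)² = 39/(573·0.51²) = 0.2617.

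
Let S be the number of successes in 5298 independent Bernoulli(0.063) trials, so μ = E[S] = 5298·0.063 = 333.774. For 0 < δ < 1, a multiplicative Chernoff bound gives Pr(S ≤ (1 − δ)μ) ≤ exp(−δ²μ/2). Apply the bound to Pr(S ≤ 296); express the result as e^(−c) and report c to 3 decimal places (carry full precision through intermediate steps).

2.137

Write 296 = (1 − δ)μ, so δ = 1 − 296/333.774 = 0.1131724…
Then the exponent is δ²μ/2 = (μ − 296)²/(2μ) = 2.137487.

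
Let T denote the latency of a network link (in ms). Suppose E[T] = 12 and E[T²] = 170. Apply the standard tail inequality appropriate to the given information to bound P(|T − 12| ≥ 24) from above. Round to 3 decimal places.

The first two moments determine the variance, so Chebyshev's inequality is the sharpest standard bound available.
Var(T) = E[T²] − (E[T])² = 170 − 144 = 26.
Chebyshev's inequality: P(|T − μ| ≥ t) ≤ Var(T)/t² = 26/576 = 0.0451.

0.045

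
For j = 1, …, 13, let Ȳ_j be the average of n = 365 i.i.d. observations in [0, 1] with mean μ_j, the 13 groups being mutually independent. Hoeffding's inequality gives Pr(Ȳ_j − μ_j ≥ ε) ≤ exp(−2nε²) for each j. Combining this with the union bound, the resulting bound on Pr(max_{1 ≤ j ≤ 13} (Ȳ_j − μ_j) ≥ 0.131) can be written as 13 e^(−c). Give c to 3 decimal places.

Union bound over the 13 events: Pr(max_{1 ≤ j ≤ 13} (Ȳ_j − μ_j) ≥ 0.131) ≤ 13·exp(−2nε²) = 13 exp(−2·365·0.131²).
So c = 2·365·0.131² = 12.5275.

12.528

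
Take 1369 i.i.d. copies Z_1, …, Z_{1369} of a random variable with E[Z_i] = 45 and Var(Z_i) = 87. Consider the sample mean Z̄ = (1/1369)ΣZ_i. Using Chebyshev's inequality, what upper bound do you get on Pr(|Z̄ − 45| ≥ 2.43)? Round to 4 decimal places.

Var(Z̄) = Var(Z_i)/n = 87/1369 = 0.06355.
Chebyshev: Pr(|Z̄ − 45| ≥ 2.43) ≤ Var(Z̄)/(2.43)² = 87/(1369·2.43²) = 0.0108.

0.0108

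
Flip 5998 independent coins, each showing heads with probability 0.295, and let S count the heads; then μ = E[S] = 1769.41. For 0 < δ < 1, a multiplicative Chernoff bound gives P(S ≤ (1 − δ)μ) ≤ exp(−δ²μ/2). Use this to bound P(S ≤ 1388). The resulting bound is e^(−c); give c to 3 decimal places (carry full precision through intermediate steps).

41.108

Write 1388 = (1 − δ)μ, so δ = 1 − 1388/1769.41 = 0.2155577…
Then the exponent is δ²μ/2 = (μ − 1388)²/(2μ) = 41.107937.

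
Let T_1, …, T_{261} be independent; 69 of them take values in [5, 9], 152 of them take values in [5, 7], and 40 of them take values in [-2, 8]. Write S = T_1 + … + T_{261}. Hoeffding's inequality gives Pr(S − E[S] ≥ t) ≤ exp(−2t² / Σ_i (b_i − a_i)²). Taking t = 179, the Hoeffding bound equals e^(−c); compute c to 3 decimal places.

11.219

Σ(b_i − a_i)² = 69·4² + 152·2² + 40·10² = 5712.
c = 2t² / 5712 = 2·179² / 5712 = 11.2188.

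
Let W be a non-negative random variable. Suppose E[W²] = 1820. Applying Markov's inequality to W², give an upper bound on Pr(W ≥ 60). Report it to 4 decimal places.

0.5056

Since W ≥ 0, the event {W ≥ 60} is the same as {W² ≥ 3600}.
Markov's inequality applied to W² gives Pr(W² ≥ 3600) ≤ E[W²]/3600 = 1820/3600 = 0.5056.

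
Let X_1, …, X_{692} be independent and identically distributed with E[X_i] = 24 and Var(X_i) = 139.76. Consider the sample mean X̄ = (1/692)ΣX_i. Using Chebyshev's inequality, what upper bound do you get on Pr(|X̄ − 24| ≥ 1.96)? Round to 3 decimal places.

0.053

Var(X̄) = Var(X_i)/n = 139.76/692 = 0.20197.
Chebyshev: Pr(|X̄ − 24| ≥ 1.96) ≤ Var(X̄)/(1.96)² = 139.76/(692·1.96²) = 0.0526.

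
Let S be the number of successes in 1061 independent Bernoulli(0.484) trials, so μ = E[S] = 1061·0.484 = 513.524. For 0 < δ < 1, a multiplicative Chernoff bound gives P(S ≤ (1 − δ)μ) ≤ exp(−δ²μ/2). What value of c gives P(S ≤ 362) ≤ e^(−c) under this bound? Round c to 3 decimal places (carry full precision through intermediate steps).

22.355

Write 362 = (1 − δ)μ, so δ = 1 − 362/513.524 = 0.295067…
Then the exponent is δ²μ/2 = (μ − 362)²/(2μ) = 22.354868.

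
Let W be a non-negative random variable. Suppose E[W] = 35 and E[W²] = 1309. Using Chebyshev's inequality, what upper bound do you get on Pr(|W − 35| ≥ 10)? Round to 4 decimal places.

0.8400

Var(W) = E[W²] − (E[W])² = 1309 − 1225 = 84.
Chebyshev's inequality: Pr(|W − μ| ≥ t) ≤ Var(W)/t² = 84/100 = 0.8400.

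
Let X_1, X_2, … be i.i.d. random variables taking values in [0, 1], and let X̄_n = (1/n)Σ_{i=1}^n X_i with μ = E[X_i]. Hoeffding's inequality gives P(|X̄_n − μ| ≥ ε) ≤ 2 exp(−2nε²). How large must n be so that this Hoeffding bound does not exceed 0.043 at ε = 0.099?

196

Require 2·exp(−2nε²) ≤ 0.043, i.e. 2nε² ≥ ln(2/0.043) = 3.839702.
So n ≥ 3.839702 / (2·0.099²) = 195.883.
The smallest integer n is 196.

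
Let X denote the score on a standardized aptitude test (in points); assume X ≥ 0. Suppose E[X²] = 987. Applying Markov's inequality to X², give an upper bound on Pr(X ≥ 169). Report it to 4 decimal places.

Since X ≥ 0, the event {X ≥ 169} is the same as {X² ≥ 28561}.
Markov's inequality applied to X² gives Pr(X² ≥ 28561) ≤ E[X²]/28561 = 987/28561 = 0.0346.

0.0346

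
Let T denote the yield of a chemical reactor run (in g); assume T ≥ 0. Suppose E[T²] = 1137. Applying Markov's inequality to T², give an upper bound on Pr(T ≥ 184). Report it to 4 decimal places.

Since T ≥ 0, the event {T ≥ 184} is the same as {T² ≥ 33856}.
Markov's inequality applied to T² gives Pr(T² ≥ 33856) ≤ E[T²]/33856 = 1137/33856 = 0.0336.

0.0336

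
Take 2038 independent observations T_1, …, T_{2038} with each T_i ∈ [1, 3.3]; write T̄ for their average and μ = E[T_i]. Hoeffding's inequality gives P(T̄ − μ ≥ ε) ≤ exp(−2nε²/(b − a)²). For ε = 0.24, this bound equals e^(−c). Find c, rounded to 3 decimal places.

44.381

c = 2nε²/(b − a)² = 2·2038·0.24² / 2.3² = 44.3814.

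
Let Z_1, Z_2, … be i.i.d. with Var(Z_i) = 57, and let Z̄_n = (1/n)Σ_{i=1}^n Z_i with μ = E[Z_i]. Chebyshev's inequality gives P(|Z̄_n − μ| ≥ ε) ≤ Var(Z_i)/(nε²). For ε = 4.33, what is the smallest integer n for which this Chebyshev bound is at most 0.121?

26

Require 57/(n·4.33²) ≤ 0.121, i.e. n ≥ 57/(0.121·4.33²) = 25.125.
The smallest integer n is 26.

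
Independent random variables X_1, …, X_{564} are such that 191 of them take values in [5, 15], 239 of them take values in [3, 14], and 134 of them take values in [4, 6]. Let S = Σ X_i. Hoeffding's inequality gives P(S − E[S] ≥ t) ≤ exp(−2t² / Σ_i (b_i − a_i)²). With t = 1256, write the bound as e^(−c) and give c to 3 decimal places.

Σ(b_i − a_i)² = 191·10² + 239·11² + 134·2² = 48555.
c = 2t² / 48555 = 2·1256² / 48555 = 64.9793.

64.979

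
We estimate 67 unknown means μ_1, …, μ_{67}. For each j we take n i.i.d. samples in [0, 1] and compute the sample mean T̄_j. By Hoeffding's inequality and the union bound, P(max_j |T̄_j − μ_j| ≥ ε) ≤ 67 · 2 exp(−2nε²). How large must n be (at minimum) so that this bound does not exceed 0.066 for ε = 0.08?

Need 2·67·exp(−2nε²) ≤ 0.066, i.e. exp(−2nε²) ≤ 0.066/134.
So 2nε² ≥ ln(134/0.066) = 7.615940.
Hence n ≥ 7.615940/(2·0.08²) = 594.995.
The smallest integer n is 595.

595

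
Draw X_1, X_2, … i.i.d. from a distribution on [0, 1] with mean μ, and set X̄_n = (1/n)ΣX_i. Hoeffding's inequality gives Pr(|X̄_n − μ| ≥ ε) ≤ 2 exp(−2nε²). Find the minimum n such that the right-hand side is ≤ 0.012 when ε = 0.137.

Require 2·exp(−2nε²) ≤ 0.012, i.e. 2nε² ≥ ln(2/0.012) = 5.115996.
So n ≥ 5.115996 / (2·0.137²) = 136.288.
The smallest integer n is 137.

137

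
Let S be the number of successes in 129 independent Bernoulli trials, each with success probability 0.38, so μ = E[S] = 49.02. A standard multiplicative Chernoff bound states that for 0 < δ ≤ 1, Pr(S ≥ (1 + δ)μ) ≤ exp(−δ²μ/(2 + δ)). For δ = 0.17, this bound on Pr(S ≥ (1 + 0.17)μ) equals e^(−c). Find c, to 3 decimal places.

c = δ²μ/(2 + δ) = 0.17²·49.02/(2 + 0.17) = 0.6528.

0.653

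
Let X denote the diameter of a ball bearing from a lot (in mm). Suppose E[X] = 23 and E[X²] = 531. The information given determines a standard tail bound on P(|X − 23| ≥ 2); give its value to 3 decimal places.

The first two moments determine the variance, so Chebyshev's inequality is the sharpest standard bound available.
Var(X) = E[X²] − (E[X])² = 531 − 529 = 2.
Chebyshev's inequality: P(|X − μ| ≥ t) ≤ Var(X)/t² = 2/4 = 0.5000.

0.500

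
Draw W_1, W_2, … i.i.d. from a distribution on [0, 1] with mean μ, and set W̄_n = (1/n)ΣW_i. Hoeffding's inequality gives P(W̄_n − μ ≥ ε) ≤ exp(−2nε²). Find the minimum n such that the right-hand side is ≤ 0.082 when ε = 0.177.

40

Require exp(−2nε²) ≤ 0.082, i.e. 2nε² ≥ ln(1/0.082) = 2.501036.
So n ≥ 2.501036 / (2·0.177²) = 39.916.
The smallest integer n is 40.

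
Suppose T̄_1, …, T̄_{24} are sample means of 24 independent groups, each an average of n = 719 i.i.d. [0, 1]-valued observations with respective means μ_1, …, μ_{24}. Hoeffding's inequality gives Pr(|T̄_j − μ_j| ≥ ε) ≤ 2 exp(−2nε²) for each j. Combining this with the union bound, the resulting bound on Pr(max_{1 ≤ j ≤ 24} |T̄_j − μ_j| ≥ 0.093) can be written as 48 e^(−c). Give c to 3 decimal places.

Union bound over the 24 events: Pr(max_{1 ≤ j ≤ 24} |T̄_j − μ_j| ≥ 0.093) ≤ 24·2·exp(−2nε²) = 48 exp(−2·719·0.093²).
So c = 2·719·0.093² = 12.4373.

12.437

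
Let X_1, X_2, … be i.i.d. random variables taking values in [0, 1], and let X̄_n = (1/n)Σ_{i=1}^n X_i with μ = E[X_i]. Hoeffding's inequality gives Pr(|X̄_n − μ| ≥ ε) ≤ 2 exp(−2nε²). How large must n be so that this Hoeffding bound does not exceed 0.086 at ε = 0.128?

Require 2·exp(−2nε²) ≤ 0.086, i.e. 2nε² ≥ ln(2/0.086) = 3.146555.
So n ≥ 3.146555 / (2·0.128²) = 96.025.
The smallest integer n is 97.

97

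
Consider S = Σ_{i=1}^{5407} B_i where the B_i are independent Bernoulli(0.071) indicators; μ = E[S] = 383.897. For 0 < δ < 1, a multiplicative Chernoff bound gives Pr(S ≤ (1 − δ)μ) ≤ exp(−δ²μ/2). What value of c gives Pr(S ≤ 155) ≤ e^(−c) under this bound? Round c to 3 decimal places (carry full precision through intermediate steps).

68.239

Write 155 = (1 − δ)μ, so δ = 1 − 155/383.897 = 0.5962459…
Then the exponent is δ²μ/2 = (μ − 155)²/(2μ) = 68.239445.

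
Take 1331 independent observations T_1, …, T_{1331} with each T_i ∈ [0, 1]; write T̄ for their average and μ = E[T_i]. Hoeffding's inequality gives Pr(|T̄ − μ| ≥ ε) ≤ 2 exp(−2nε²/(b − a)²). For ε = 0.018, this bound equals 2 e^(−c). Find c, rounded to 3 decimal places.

c = 2nε²/(b − a)² = 2·1331·0.018² / 1² = 0.8625.

0.862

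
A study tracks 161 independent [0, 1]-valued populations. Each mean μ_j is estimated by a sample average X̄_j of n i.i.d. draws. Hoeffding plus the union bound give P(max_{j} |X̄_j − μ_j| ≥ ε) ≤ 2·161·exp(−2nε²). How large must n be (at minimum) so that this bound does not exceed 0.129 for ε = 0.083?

Need 2·161·exp(−2nε²) ≤ 0.129, i.e. exp(−2nε²) ≤ 0.129/322.
So 2nε² ≥ ln(322/0.129) = 7.822494.
Hence n ≥ 7.822494/(2·0.083²) = 567.753.
The smallest integer n is 568.

568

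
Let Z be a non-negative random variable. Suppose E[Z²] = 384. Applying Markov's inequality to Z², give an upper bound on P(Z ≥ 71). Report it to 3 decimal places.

0.076

Since Z ≥ 0, the event {Z ≥ 71} is the same as {Z² ≥ 5041}.
Markov's inequality applied to Z² gives P(Z² ≥ 5041) ≤ E[Z²]/5041 = 384/5041 = 0.0762.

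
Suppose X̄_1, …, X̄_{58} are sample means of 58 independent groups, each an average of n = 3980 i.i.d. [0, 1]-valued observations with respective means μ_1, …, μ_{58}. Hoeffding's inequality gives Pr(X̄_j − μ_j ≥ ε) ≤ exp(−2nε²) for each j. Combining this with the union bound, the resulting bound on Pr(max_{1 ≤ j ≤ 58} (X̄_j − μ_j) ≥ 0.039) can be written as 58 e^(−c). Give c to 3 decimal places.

Union bound over the 58 events: Pr(max_{1 ≤ j ≤ 58} (X̄_j − μ_j) ≥ 0.039) ≤ 58·exp(−2nε²) = 58 exp(−2·3980·0.039²).
So c = 2·3980·0.039² = 12.1072.

12.107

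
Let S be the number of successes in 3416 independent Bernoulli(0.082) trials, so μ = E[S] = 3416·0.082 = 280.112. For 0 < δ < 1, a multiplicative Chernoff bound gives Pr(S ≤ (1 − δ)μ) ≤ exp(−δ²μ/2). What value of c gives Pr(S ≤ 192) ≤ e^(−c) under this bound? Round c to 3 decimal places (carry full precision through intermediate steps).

13.858

Write 192 = (1 − δ)μ, so δ = 1 − 192/280.112 = 0.3145599…
Then the exponent is δ²μ/2 = (μ − 192)²/(2μ) = 13.858251.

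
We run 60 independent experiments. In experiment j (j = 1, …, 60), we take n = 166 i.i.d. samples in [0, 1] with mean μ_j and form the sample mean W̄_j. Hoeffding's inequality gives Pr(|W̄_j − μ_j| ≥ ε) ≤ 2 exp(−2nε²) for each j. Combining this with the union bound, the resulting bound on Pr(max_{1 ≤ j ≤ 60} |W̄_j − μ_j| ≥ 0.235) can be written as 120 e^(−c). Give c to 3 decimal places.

18.335

Union bound over the 60 events: Pr(max_{1 ≤ j ≤ 60} |W̄_j − μ_j| ≥ 0.235) ≤ 60·2·exp(−2nε²) = 120 exp(−2·166·0.235²).
So c = 2·166·0.235² = 18.3347.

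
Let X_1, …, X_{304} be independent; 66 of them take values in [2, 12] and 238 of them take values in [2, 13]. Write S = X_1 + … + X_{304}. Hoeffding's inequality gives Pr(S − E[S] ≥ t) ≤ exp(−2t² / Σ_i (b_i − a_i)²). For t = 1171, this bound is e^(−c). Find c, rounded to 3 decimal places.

Σ(b_i − a_i)² = 66·10² + 238·11² = 35398.
c = 2t² / 35398 = 2·1171² / 35398 = 77.4756.

77.476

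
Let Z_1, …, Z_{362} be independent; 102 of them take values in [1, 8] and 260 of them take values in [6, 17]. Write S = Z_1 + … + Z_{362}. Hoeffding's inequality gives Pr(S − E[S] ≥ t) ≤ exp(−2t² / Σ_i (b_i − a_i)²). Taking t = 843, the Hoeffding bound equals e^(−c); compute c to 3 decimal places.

38.985

Σ(b_i − a_i)² = 102·7² + 260·11² = 36458.
c = 2t² / 36458 = 2·843² / 36458 = 38.9845.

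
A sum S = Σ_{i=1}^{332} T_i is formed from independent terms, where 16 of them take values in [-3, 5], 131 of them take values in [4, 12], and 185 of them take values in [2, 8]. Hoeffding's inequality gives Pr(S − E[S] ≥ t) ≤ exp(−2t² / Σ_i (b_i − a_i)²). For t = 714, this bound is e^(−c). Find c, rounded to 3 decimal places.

Σ(b_i − a_i)² = 16·8² + 131·8² + 185·6² = 16068.
c = 2t² / 16068 = 2·714² / 16068 = 63.4548.

63.455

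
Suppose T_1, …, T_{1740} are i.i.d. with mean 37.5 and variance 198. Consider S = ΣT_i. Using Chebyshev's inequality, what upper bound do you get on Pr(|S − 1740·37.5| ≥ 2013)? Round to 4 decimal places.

0.0850

Var(S) = n·Var(T_i) = 1740·198 = 344520.
Chebyshev: Pr(|S − 1740·37.5| ≥ 2013) ≤ Var(S)/2013² = 344520/4052169 = 0.0850.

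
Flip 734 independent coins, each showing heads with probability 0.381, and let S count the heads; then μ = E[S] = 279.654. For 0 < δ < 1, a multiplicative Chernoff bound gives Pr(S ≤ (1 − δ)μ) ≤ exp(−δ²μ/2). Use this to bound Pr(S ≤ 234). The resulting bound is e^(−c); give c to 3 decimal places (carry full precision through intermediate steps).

Write 234 = (1 − δ)μ, so δ = 1 − 234/279.654 = 0.1632517…
Then the exponent is δ²μ/2 = (μ − 234)²/(2μ) = 3.726547.

3.727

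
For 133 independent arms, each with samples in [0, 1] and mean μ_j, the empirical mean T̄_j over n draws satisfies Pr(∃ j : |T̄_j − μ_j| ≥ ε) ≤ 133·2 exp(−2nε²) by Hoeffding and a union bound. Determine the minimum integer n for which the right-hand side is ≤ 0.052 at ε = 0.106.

381

Need 2·133·exp(−2nε²) ≤ 0.052, i.e. exp(−2nε²) ≤ 0.052/266.
So 2nε² ≥ ln(266/0.052) = 8.540008.
Hence n ≥ 8.540008/(2·0.106²) = 380.029.
The smallest integer n is 381.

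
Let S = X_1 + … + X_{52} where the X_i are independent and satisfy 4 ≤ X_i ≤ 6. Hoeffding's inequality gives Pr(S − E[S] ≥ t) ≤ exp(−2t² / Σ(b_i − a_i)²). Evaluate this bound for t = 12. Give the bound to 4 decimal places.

0.2504

Σ(b_i − a_i)² = 52·(2)² = 208.
Exponent = 2·12²/208 = 1.3846.
Bound = exp(−1.3846) = 0.25042.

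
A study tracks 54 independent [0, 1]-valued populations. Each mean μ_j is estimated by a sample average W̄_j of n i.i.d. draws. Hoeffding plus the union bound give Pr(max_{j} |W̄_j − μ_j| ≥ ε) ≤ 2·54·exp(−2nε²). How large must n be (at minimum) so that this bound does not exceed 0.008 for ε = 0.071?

944

Need 2·54·exp(−2nε²) ≤ 0.008, i.e. exp(−2nε²) ≤ 0.008/108.
So 2nε² ≥ ln(108/0.008) = 9.510445.
Hence n ≥ 9.510445/(2·0.071²) = 943.309.
The smallest integer n is 944.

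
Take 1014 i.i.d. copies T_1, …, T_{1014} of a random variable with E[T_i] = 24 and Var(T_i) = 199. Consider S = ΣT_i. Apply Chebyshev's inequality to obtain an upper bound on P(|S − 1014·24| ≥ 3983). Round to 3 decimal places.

0.013

Var(S) = n·Var(T_i) = 1014·199 = 201786.
Chebyshev: P(|S − 1014·24| ≥ 3983) ≤ Var(S)/3983² = 201786/15864289 = 0.0127.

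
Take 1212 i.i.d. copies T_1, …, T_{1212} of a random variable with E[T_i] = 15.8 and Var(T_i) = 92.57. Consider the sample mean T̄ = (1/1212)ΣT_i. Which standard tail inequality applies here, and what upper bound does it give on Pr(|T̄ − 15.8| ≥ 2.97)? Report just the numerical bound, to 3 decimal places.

0.009

With mean and variance of each term known, Chebyshev's inequality bounds the deviation of the sum (or sample mean).
Var(T̄) = Var(T_i)/n = 92.57/1212 = 0.076378.
Chebyshev: Pr(|T̄ − 15.8| ≥ 2.97) ≤ Var(T̄)/(2.97)² = 92.57/(1212·2.97²) = 0.0087.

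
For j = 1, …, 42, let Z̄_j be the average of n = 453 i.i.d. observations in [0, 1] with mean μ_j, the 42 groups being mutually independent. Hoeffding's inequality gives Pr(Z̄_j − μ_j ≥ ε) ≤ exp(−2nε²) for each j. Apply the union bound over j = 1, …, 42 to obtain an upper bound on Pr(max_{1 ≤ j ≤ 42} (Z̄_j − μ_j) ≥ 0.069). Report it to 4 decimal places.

0.5623

Per-experiment Hoeffding bound: exp(−2·453·0.069²) = exp(−4.31347) = 0.013387.
Union bound over 42 events: 42·0.013387 = 0.56226.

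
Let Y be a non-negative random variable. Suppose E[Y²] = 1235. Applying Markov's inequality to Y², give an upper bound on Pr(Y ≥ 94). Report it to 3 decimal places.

0.140

Since Y ≥ 0, the event {Y ≥ 94} is the same as {Y² ≥ 8836}.
Markov's inequality applied to Y² gives Pr(Y² ≥ 8836) ≤ E[Y²]/8836 = 1235/8836 = 0.1398.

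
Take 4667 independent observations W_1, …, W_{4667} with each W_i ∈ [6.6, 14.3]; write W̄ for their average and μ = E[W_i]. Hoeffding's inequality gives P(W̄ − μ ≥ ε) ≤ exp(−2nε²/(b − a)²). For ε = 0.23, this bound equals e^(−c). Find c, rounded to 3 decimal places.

c = 2nε²/(b − a)² = 2·4667·0.23² / 7.7² = 8.3280.

8.328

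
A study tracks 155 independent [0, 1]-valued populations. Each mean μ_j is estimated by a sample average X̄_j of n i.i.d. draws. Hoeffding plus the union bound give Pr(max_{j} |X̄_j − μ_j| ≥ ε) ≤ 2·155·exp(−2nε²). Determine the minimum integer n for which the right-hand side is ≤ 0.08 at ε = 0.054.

Need 2·155·exp(−2nε²) ≤ 0.08, i.e. exp(−2nε²) ≤ 0.08/310.
So 2nε² ≥ ln(310/0.08) = 8.262301.
Hence n ≥ 8.262301/(2·0.054²) = 1416.718.
The smallest integer n is 1417.

1417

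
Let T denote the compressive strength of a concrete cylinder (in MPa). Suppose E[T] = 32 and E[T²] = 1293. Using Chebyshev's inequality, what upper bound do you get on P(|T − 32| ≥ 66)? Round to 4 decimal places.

0.0618

Var(T) = E[T²] − (E[T])² = 1293 − 1024 = 269.
Chebyshev's inequality: P(|T − μ| ≥ t) ≤ Var(T)/t² = 269/4356 = 0.0618.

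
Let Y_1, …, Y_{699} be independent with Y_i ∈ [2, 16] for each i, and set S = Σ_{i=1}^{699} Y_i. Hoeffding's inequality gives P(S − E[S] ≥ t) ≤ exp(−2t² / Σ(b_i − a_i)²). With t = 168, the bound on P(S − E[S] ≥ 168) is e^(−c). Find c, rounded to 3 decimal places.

0.412

Σ(b_i − a_i)² = 699·(14)² = 137004.
c = 2t²/137004 = 2·168²/137004 = 0.4120.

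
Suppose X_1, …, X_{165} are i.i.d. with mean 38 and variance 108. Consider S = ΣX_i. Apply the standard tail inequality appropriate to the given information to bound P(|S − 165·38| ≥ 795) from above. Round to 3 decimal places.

With mean and variance of each term known, Chebyshev's inequality bounds the deviation of the sum (or sample mean).
Var(S) = n·Var(X_i) = 165·108 = 17820.
Chebyshev: P(|S − 165·38| ≥ 795) ≤ Var(S)/795² = 17820/632025 = 0.0282.

0.028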